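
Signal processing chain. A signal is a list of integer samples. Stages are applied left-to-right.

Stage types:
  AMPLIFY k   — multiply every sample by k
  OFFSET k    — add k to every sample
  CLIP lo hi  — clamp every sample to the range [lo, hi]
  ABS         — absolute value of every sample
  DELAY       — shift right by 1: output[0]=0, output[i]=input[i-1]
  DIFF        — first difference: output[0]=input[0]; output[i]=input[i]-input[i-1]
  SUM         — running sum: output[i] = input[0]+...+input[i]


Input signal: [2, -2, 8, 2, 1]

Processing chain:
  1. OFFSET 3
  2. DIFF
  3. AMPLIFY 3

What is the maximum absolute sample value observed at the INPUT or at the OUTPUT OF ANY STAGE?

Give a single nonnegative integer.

Answer: 30

Derivation:
Input: [2, -2, 8, 2, 1] (max |s|=8)
Stage 1 (OFFSET 3): 2+3=5, -2+3=1, 8+3=11, 2+3=5, 1+3=4 -> [5, 1, 11, 5, 4] (max |s|=11)
Stage 2 (DIFF): s[0]=5, 1-5=-4, 11-1=10, 5-11=-6, 4-5=-1 -> [5, -4, 10, -6, -1] (max |s|=10)
Stage 3 (AMPLIFY 3): 5*3=15, -4*3=-12, 10*3=30, -6*3=-18, -1*3=-3 -> [15, -12, 30, -18, -3] (max |s|=30)
Overall max amplitude: 30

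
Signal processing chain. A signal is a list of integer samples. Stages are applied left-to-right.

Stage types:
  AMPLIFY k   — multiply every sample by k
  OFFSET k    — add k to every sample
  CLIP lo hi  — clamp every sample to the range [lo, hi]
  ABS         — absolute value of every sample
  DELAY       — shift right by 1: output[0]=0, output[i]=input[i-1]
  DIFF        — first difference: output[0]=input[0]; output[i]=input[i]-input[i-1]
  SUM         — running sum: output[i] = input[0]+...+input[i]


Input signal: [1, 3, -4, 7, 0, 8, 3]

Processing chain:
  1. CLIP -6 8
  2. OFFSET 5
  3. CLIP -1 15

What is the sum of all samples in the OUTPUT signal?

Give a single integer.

Answer: 53

Derivation:
Input: [1, 3, -4, 7, 0, 8, 3]
Stage 1 (CLIP -6 8): clip(1,-6,8)=1, clip(3,-6,8)=3, clip(-4,-6,8)=-4, clip(7,-6,8)=7, clip(0,-6,8)=0, clip(8,-6,8)=8, clip(3,-6,8)=3 -> [1, 3, -4, 7, 0, 8, 3]
Stage 2 (OFFSET 5): 1+5=6, 3+5=8, -4+5=1, 7+5=12, 0+5=5, 8+5=13, 3+5=8 -> [6, 8, 1, 12, 5, 13, 8]
Stage 3 (CLIP -1 15): clip(6,-1,15)=6, clip(8,-1,15)=8, clip(1,-1,15)=1, clip(12,-1,15)=12, clip(5,-1,15)=5, clip(13,-1,15)=13, clip(8,-1,15)=8 -> [6, 8, 1, 12, 5, 13, 8]
Output sum: 53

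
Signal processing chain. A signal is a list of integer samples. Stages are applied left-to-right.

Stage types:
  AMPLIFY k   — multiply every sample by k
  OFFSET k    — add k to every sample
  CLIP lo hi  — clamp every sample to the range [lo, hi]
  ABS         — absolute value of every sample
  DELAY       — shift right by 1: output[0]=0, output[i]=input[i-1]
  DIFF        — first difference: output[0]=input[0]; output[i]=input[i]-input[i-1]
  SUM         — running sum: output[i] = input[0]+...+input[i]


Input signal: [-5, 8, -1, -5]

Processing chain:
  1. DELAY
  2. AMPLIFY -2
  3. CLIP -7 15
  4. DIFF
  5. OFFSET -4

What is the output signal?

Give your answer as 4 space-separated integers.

Answer: -4 6 -21 5

Derivation:
Input: [-5, 8, -1, -5]
Stage 1 (DELAY): [0, -5, 8, -1] = [0, -5, 8, -1] -> [0, -5, 8, -1]
Stage 2 (AMPLIFY -2): 0*-2=0, -5*-2=10, 8*-2=-16, -1*-2=2 -> [0, 10, -16, 2]
Stage 3 (CLIP -7 15): clip(0,-7,15)=0, clip(10,-7,15)=10, clip(-16,-7,15)=-7, clip(2,-7,15)=2 -> [0, 10, -7, 2]
Stage 4 (DIFF): s[0]=0, 10-0=10, -7-10=-17, 2--7=9 -> [0, 10, -17, 9]
Stage 5 (OFFSET -4): 0+-4=-4, 10+-4=6, -17+-4=-21, 9+-4=5 -> [-4, 6, -21, 5]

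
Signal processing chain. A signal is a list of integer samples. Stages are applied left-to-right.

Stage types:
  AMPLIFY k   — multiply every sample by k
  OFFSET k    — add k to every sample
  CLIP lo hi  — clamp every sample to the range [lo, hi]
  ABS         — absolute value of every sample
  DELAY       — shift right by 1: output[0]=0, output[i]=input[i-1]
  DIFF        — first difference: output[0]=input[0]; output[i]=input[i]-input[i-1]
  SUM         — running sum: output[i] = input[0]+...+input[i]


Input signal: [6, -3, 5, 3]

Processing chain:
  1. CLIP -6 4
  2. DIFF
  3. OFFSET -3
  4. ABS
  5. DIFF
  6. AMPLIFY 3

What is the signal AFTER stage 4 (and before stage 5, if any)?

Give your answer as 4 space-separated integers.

Answer: 1 10 4 4

Derivation:
Input: [6, -3, 5, 3]
Stage 1 (CLIP -6 4): clip(6,-6,4)=4, clip(-3,-6,4)=-3, clip(5,-6,4)=4, clip(3,-6,4)=3 -> [4, -3, 4, 3]
Stage 2 (DIFF): s[0]=4, -3-4=-7, 4--3=7, 3-4=-1 -> [4, -7, 7, -1]
Stage 3 (OFFSET -3): 4+-3=1, -7+-3=-10, 7+-3=4, -1+-3=-4 -> [1, -10, 4, -4]
Stage 4 (ABS): |1|=1, |-10|=10, |4|=4, |-4|=4 -> [1, 10, 4, 4]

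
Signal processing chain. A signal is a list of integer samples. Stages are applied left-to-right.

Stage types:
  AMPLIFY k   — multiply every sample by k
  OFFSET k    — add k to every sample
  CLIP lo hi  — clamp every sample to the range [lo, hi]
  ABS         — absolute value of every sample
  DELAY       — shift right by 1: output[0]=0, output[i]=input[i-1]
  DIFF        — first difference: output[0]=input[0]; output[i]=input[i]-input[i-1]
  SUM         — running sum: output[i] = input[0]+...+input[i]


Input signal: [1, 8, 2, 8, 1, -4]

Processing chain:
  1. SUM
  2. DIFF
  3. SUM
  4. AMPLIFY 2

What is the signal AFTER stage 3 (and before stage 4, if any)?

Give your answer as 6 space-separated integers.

Input: [1, 8, 2, 8, 1, -4]
Stage 1 (SUM): sum[0..0]=1, sum[0..1]=9, sum[0..2]=11, sum[0..3]=19, sum[0..4]=20, sum[0..5]=16 -> [1, 9, 11, 19, 20, 16]
Stage 2 (DIFF): s[0]=1, 9-1=8, 11-9=2, 19-11=8, 20-19=1, 16-20=-4 -> [1, 8, 2, 8, 1, -4]
Stage 3 (SUM): sum[0..0]=1, sum[0..1]=9, sum[0..2]=11, sum[0..3]=19, sum[0..4]=20, sum[0..5]=16 -> [1, 9, 11, 19, 20, 16]

Answer: 1 9 11 19 20 16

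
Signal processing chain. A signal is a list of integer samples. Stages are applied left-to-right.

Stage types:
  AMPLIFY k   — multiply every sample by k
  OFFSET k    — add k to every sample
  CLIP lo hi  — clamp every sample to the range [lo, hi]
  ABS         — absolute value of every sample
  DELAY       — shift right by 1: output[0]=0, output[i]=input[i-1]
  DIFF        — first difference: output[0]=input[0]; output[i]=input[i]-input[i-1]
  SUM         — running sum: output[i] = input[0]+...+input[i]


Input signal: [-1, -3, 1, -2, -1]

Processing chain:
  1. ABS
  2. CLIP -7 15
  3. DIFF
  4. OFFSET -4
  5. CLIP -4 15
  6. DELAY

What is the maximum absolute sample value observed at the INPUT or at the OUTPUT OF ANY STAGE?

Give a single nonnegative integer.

Input: [-1, -3, 1, -2, -1] (max |s|=3)
Stage 1 (ABS): |-1|=1, |-3|=3, |1|=1, |-2|=2, |-1|=1 -> [1, 3, 1, 2, 1] (max |s|=3)
Stage 2 (CLIP -7 15): clip(1,-7,15)=1, clip(3,-7,15)=3, clip(1,-7,15)=1, clip(2,-7,15)=2, clip(1,-7,15)=1 -> [1, 3, 1, 2, 1] (max |s|=3)
Stage 3 (DIFF): s[0]=1, 3-1=2, 1-3=-2, 2-1=1, 1-2=-1 -> [1, 2, -2, 1, -1] (max |s|=2)
Stage 4 (OFFSET -4): 1+-4=-3, 2+-4=-2, -2+-4=-6, 1+-4=-3, -1+-4=-5 -> [-3, -2, -6, -3, -5] (max |s|=6)
Stage 5 (CLIP -4 15): clip(-3,-4,15)=-3, clip(-2,-4,15)=-2, clip(-6,-4,15)=-4, clip(-3,-4,15)=-3, clip(-5,-4,15)=-4 -> [-3, -2, -4, -3, -4] (max |s|=4)
Stage 6 (DELAY): [0, -3, -2, -4, -3] = [0, -3, -2, -4, -3] -> [0, -3, -2, -4, -3] (max |s|=4)
Overall max amplitude: 6

Answer: 6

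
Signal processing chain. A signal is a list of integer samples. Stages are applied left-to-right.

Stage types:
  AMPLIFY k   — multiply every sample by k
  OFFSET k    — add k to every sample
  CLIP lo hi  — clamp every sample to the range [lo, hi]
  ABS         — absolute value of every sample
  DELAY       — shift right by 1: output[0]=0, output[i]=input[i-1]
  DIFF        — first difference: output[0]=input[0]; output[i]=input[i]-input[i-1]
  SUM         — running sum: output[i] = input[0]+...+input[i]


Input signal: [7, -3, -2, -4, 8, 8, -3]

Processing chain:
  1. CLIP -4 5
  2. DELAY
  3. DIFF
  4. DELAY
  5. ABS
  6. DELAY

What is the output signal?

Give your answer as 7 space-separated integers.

Input: [7, -3, -2, -4, 8, 8, -3]
Stage 1 (CLIP -4 5): clip(7,-4,5)=5, clip(-3,-4,5)=-3, clip(-2,-4,5)=-2, clip(-4,-4,5)=-4, clip(8,-4,5)=5, clip(8,-4,5)=5, clip(-3,-4,5)=-3 -> [5, -3, -2, -4, 5, 5, -3]
Stage 2 (DELAY): [0, 5, -3, -2, -4, 5, 5] = [0, 5, -3, -2, -4, 5, 5] -> [0, 5, -3, -2, -4, 5, 5]
Stage 3 (DIFF): s[0]=0, 5-0=5, -3-5=-8, -2--3=1, -4--2=-2, 5--4=9, 5-5=0 -> [0, 5, -8, 1, -2, 9, 0]
Stage 4 (DELAY): [0, 0, 5, -8, 1, -2, 9] = [0, 0, 5, -8, 1, -2, 9] -> [0, 0, 5, -8, 1, -2, 9]
Stage 5 (ABS): |0|=0, |0|=0, |5|=5, |-8|=8, |1|=1, |-2|=2, |9|=9 -> [0, 0, 5, 8, 1, 2, 9]
Stage 6 (DELAY): [0, 0, 0, 5, 8, 1, 2] = [0, 0, 0, 5, 8, 1, 2] -> [0, 0, 0, 5, 8, 1, 2]

Answer: 0 0 0 5 8 1 2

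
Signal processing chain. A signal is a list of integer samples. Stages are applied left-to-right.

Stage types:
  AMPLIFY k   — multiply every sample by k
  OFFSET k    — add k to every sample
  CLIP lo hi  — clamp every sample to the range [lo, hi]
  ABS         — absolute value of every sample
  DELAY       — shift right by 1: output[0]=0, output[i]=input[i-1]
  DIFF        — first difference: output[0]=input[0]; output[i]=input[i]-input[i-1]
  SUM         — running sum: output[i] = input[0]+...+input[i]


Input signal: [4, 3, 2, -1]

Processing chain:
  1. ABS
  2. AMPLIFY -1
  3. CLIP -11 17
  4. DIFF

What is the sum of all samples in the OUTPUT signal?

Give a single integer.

Input: [4, 3, 2, -1]
Stage 1 (ABS): |4|=4, |3|=3, |2|=2, |-1|=1 -> [4, 3, 2, 1]
Stage 2 (AMPLIFY -1): 4*-1=-4, 3*-1=-3, 2*-1=-2, 1*-1=-1 -> [-4, -3, -2, -1]
Stage 3 (CLIP -11 17): clip(-4,-11,17)=-4, clip(-3,-11,17)=-3, clip(-2,-11,17)=-2, clip(-1,-11,17)=-1 -> [-4, -3, -2, -1]
Stage 4 (DIFF): s[0]=-4, -3--4=1, -2--3=1, -1--2=1 -> [-4, 1, 1, 1]
Output sum: -1

Answer: -1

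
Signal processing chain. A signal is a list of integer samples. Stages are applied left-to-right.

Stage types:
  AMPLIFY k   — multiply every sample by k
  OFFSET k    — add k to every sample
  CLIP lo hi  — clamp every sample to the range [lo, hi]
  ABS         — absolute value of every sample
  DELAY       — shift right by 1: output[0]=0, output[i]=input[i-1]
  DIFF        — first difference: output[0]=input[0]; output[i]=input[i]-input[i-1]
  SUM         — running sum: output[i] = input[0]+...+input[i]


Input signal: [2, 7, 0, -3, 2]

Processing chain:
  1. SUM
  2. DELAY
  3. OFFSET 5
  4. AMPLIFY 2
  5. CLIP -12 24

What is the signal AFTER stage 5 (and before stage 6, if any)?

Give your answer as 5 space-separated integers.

Answer: 10 14 24 24 22

Derivation:
Input: [2, 7, 0, -3, 2]
Stage 1 (SUM): sum[0..0]=2, sum[0..1]=9, sum[0..2]=9, sum[0..3]=6, sum[0..4]=8 -> [2, 9, 9, 6, 8]
Stage 2 (DELAY): [0, 2, 9, 9, 6] = [0, 2, 9, 9, 6] -> [0, 2, 9, 9, 6]
Stage 3 (OFFSET 5): 0+5=5, 2+5=7, 9+5=14, 9+5=14, 6+5=11 -> [5, 7, 14, 14, 11]
Stage 4 (AMPLIFY 2): 5*2=10, 7*2=14, 14*2=28, 14*2=28, 11*2=22 -> [10, 14, 28, 28, 22]
Stage 5 (CLIP -12 24): clip(10,-12,24)=10, clip(14,-12,24)=14, clip(28,-12,24)=24, clip(28,-12,24)=24, clip(22,-12,24)=22 -> [10, 14, 24, 24, 22]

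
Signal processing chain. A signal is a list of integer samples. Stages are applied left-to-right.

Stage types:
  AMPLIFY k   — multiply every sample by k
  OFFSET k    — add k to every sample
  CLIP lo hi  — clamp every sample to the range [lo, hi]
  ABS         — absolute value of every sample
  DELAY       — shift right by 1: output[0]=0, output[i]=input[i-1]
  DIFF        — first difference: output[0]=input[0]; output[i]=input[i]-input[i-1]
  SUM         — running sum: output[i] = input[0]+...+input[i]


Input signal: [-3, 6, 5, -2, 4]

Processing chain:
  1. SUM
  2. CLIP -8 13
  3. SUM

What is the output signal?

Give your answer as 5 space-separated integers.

Answer: -3 0 8 14 24

Derivation:
Input: [-3, 6, 5, -2, 4]
Stage 1 (SUM): sum[0..0]=-3, sum[0..1]=3, sum[0..2]=8, sum[0..3]=6, sum[0..4]=10 -> [-3, 3, 8, 6, 10]
Stage 2 (CLIP -8 13): clip(-3,-8,13)=-3, clip(3,-8,13)=3, clip(8,-8,13)=8, clip(6,-8,13)=6, clip(10,-8,13)=10 -> [-3, 3, 8, 6, 10]
Stage 3 (SUM): sum[0..0]=-3, sum[0..1]=0, sum[0..2]=8, sum[0..3]=14, sum[0..4]=24 -> [-3, 0, 8, 14, 24]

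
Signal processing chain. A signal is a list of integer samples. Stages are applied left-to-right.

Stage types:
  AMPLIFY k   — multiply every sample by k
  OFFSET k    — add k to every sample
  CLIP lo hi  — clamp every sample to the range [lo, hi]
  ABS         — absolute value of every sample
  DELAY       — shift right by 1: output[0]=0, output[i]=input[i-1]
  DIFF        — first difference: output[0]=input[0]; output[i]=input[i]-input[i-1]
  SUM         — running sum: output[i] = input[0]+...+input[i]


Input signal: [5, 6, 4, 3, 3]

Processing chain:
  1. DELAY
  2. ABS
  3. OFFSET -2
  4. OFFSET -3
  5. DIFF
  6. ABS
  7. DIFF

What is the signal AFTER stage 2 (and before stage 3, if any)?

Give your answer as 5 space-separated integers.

Answer: 0 5 6 4 3

Derivation:
Input: [5, 6, 4, 3, 3]
Stage 1 (DELAY): [0, 5, 6, 4, 3] = [0, 5, 6, 4, 3] -> [0, 5, 6, 4, 3]
Stage 2 (ABS): |0|=0, |5|=5, |6|=6, |4|=4, |3|=3 -> [0, 5, 6, 4, 3]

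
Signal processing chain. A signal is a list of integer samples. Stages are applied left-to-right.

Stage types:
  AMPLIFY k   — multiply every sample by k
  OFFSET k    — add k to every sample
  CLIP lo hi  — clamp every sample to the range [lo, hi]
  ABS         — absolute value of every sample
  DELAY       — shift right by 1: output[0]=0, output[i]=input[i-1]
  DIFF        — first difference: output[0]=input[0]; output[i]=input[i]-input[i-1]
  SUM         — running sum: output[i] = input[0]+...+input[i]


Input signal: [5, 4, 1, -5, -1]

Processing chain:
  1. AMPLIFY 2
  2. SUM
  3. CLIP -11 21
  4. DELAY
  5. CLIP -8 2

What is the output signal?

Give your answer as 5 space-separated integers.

Input: [5, 4, 1, -5, -1]
Stage 1 (AMPLIFY 2): 5*2=10, 4*2=8, 1*2=2, -5*2=-10, -1*2=-2 -> [10, 8, 2, -10, -2]
Stage 2 (SUM): sum[0..0]=10, sum[0..1]=18, sum[0..2]=20, sum[0..3]=10, sum[0..4]=8 -> [10, 18, 20, 10, 8]
Stage 3 (CLIP -11 21): clip(10,-11,21)=10, clip(18,-11,21)=18, clip(20,-11,21)=20, clip(10,-11,21)=10, clip(8,-11,21)=8 -> [10, 18, 20, 10, 8]
Stage 4 (DELAY): [0, 10, 18, 20, 10] = [0, 10, 18, 20, 10] -> [0, 10, 18, 20, 10]
Stage 5 (CLIP -8 2): clip(0,-8,2)=0, clip(10,-8,2)=2, clip(18,-8,2)=2, clip(20,-8,2)=2, clip(10,-8,2)=2 -> [0, 2, 2, 2, 2]

Answer: 0 2 2 2 2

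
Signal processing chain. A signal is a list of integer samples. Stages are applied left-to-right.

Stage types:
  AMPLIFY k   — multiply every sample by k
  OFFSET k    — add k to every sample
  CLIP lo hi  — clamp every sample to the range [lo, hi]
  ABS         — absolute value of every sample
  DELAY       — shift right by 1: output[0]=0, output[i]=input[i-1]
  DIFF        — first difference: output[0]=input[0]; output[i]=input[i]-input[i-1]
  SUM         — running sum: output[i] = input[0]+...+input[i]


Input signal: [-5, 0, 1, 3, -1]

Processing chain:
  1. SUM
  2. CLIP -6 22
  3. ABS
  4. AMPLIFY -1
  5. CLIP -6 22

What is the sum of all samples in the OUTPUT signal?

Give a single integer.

Answer: -17

Derivation:
Input: [-5, 0, 1, 3, -1]
Stage 1 (SUM): sum[0..0]=-5, sum[0..1]=-5, sum[0..2]=-4, sum[0..3]=-1, sum[0..4]=-2 -> [-5, -5, -4, -1, -2]
Stage 2 (CLIP -6 22): clip(-5,-6,22)=-5, clip(-5,-6,22)=-5, clip(-4,-6,22)=-4, clip(-1,-6,22)=-1, clip(-2,-6,22)=-2 -> [-5, -5, -4, -1, -2]
Stage 3 (ABS): |-5|=5, |-5|=5, |-4|=4, |-1|=1, |-2|=2 -> [5, 5, 4, 1, 2]
Stage 4 (AMPLIFY -1): 5*-1=-5, 5*-1=-5, 4*-1=-4, 1*-1=-1, 2*-1=-2 -> [-5, -5, -4, -1, -2]
Stage 5 (CLIP -6 22): clip(-5,-6,22)=-5, clip(-5,-6,22)=-5, clip(-4,-6,22)=-4, clip(-1,-6,22)=-1, clip(-2,-6,22)=-2 -> [-5, -5, -4, -1, -2]
Output sum: -17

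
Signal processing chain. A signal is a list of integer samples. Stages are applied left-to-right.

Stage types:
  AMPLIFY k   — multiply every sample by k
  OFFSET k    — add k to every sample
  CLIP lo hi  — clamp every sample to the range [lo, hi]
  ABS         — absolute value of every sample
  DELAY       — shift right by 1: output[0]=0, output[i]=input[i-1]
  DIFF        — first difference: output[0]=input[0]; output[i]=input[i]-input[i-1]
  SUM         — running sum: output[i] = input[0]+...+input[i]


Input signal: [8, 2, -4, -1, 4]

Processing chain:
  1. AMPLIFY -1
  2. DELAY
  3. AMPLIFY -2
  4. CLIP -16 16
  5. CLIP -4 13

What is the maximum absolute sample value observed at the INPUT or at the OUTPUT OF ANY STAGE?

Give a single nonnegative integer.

Answer: 16

Derivation:
Input: [8, 2, -4, -1, 4] (max |s|=8)
Stage 1 (AMPLIFY -1): 8*-1=-8, 2*-1=-2, -4*-1=4, -1*-1=1, 4*-1=-4 -> [-8, -2, 4, 1, -4] (max |s|=8)
Stage 2 (DELAY): [0, -8, -2, 4, 1] = [0, -8, -2, 4, 1] -> [0, -8, -2, 4, 1] (max |s|=8)
Stage 3 (AMPLIFY -2): 0*-2=0, -8*-2=16, -2*-2=4, 4*-2=-8, 1*-2=-2 -> [0, 16, 4, -8, -2] (max |s|=16)
Stage 4 (CLIP -16 16): clip(0,-16,16)=0, clip(16,-16,16)=16, clip(4,-16,16)=4, clip(-8,-16,16)=-8, clip(-2,-16,16)=-2 -> [0, 16, 4, -8, -2] (max |s|=16)
Stage 5 (CLIP -4 13): clip(0,-4,13)=0, clip(16,-4,13)=13, clip(4,-4,13)=4, clip(-8,-4,13)=-4, clip(-2,-4,13)=-2 -> [0, 13, 4, -4, -2] (max |s|=13)
Overall max amplitude: 16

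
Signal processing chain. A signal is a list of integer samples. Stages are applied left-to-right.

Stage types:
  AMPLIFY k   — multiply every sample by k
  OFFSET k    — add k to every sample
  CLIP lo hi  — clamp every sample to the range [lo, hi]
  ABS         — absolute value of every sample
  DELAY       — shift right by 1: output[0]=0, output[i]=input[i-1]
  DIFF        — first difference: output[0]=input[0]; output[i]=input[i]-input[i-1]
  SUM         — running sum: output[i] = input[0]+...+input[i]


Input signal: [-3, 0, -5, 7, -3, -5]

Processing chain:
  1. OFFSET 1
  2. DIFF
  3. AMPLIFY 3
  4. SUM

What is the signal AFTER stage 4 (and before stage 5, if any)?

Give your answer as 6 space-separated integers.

Input: [-3, 0, -5, 7, -3, -5]
Stage 1 (OFFSET 1): -3+1=-2, 0+1=1, -5+1=-4, 7+1=8, -3+1=-2, -5+1=-4 -> [-2, 1, -4, 8, -2, -4]
Stage 2 (DIFF): s[0]=-2, 1--2=3, -4-1=-5, 8--4=12, -2-8=-10, -4--2=-2 -> [-2, 3, -5, 12, -10, -2]
Stage 3 (AMPLIFY 3): -2*3=-6, 3*3=9, -5*3=-15, 12*3=36, -10*3=-30, -2*3=-6 -> [-6, 9, -15, 36, -30, -6]
Stage 4 (SUM): sum[0..0]=-6, sum[0..1]=3, sum[0..2]=-12, sum[0..3]=24, sum[0..4]=-6, sum[0..5]=-12 -> [-6, 3, -12, 24, -6, -12]

Answer: -6 3 -12 24 -6 -12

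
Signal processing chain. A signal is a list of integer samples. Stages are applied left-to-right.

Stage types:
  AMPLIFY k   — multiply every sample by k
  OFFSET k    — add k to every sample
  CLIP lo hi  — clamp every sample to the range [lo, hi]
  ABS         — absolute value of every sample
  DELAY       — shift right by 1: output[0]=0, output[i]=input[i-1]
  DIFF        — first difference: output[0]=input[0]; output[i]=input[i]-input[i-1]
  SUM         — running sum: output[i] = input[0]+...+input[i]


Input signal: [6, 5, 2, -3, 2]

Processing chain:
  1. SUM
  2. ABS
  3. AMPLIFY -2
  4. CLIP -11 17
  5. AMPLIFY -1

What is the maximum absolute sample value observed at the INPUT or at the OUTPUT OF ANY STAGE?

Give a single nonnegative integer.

Input: [6, 5, 2, -3, 2] (max |s|=6)
Stage 1 (SUM): sum[0..0]=6, sum[0..1]=11, sum[0..2]=13, sum[0..3]=10, sum[0..4]=12 -> [6, 11, 13, 10, 12] (max |s|=13)
Stage 2 (ABS): |6|=6, |11|=11, |13|=13, |10|=10, |12|=12 -> [6, 11, 13, 10, 12] (max |s|=13)
Stage 3 (AMPLIFY -2): 6*-2=-12, 11*-2=-22, 13*-2=-26, 10*-2=-20, 12*-2=-24 -> [-12, -22, -26, -20, -24] (max |s|=26)
Stage 4 (CLIP -11 17): clip(-12,-11,17)=-11, clip(-22,-11,17)=-11, clip(-26,-11,17)=-11, clip(-20,-11,17)=-11, clip(-24,-11,17)=-11 -> [-11, -11, -11, -11, -11] (max |s|=11)
Stage 5 (AMPLIFY -1): -11*-1=11, -11*-1=11, -11*-1=11, -11*-1=11, -11*-1=11 -> [11, 11, 11, 11, 11] (max |s|=11)
Overall max amplitude: 26

Answer: 26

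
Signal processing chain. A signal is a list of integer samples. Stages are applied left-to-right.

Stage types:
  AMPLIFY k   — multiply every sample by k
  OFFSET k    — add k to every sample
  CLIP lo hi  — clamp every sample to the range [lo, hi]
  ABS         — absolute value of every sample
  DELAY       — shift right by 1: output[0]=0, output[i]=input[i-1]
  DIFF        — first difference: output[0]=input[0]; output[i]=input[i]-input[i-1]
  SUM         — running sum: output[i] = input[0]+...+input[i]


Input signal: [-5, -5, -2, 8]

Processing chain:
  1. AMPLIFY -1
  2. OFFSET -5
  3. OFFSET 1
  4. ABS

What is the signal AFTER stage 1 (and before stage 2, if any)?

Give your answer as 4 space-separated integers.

Input: [-5, -5, -2, 8]
Stage 1 (AMPLIFY -1): -5*-1=5, -5*-1=5, -2*-1=2, 8*-1=-8 -> [5, 5, 2, -8]

Answer: 5 5 2 -8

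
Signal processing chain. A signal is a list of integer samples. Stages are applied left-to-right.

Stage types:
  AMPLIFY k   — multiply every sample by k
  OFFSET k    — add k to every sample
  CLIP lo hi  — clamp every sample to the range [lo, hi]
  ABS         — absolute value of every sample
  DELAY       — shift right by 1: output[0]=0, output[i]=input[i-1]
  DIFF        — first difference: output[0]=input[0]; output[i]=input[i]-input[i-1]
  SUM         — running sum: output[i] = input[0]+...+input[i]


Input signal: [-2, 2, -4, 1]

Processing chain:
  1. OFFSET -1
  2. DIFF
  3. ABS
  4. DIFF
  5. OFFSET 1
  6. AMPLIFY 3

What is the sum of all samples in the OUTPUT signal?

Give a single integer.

Input: [-2, 2, -4, 1]
Stage 1 (OFFSET -1): -2+-1=-3, 2+-1=1, -4+-1=-5, 1+-1=0 -> [-3, 1, -5, 0]
Stage 2 (DIFF): s[0]=-3, 1--3=4, -5-1=-6, 0--5=5 -> [-3, 4, -6, 5]
Stage 3 (ABS): |-3|=3, |4|=4, |-6|=6, |5|=5 -> [3, 4, 6, 5]
Stage 4 (DIFF): s[0]=3, 4-3=1, 6-4=2, 5-6=-1 -> [3, 1, 2, -1]
Stage 5 (OFFSET 1): 3+1=4, 1+1=2, 2+1=3, -1+1=0 -> [4, 2, 3, 0]
Stage 6 (AMPLIFY 3): 4*3=12, 2*3=6, 3*3=9, 0*3=0 -> [12, 6, 9, 0]
Output sum: 27

Answer: 27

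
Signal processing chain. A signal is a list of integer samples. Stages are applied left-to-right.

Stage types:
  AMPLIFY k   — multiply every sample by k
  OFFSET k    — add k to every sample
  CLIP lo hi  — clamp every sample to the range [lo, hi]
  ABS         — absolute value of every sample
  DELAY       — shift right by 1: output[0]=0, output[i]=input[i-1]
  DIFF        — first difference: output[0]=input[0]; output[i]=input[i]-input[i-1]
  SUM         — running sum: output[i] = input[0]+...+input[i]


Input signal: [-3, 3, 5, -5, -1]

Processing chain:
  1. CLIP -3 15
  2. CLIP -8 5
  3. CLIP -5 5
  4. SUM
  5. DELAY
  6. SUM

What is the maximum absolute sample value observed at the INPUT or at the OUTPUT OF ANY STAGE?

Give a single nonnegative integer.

Answer: 5

Derivation:
Input: [-3, 3, 5, -5, -1] (max |s|=5)
Stage 1 (CLIP -3 15): clip(-3,-3,15)=-3, clip(3,-3,15)=3, clip(5,-3,15)=5, clip(-5,-3,15)=-3, clip(-1,-3,15)=-1 -> [-3, 3, 5, -3, -1] (max |s|=5)
Stage 2 (CLIP -8 5): clip(-3,-8,5)=-3, clip(3,-8,5)=3, clip(5,-8,5)=5, clip(-3,-8,5)=-3, clip(-1,-8,5)=-1 -> [-3, 3, 5, -3, -1] (max |s|=5)
Stage 3 (CLIP -5 5): clip(-3,-5,5)=-3, clip(3,-5,5)=3, clip(5,-5,5)=5, clip(-3,-5,5)=-3, clip(-1,-5,5)=-1 -> [-3, 3, 5, -3, -1] (max |s|=5)
Stage 4 (SUM): sum[0..0]=-3, sum[0..1]=0, sum[0..2]=5, sum[0..3]=2, sum[0..4]=1 -> [-3, 0, 5, 2, 1] (max |s|=5)
Stage 5 (DELAY): [0, -3, 0, 5, 2] = [0, -3, 0, 5, 2] -> [0, -3, 0, 5, 2] (max |s|=5)
Stage 6 (SUM): sum[0..0]=0, sum[0..1]=-3, sum[0..2]=-3, sum[0..3]=2, sum[0..4]=4 -> [0, -3, -3, 2, 4] (max |s|=4)
Overall max amplitude: 5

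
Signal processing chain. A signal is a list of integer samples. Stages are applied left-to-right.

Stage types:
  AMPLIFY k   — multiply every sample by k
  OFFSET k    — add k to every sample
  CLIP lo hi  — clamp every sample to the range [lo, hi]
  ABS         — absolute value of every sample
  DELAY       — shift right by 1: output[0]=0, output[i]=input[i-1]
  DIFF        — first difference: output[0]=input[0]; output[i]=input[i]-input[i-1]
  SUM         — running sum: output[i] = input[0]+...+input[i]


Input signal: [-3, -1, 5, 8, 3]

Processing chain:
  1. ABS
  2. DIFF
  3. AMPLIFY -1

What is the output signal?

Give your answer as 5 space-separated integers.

Input: [-3, -1, 5, 8, 3]
Stage 1 (ABS): |-3|=3, |-1|=1, |5|=5, |8|=8, |3|=3 -> [3, 1, 5, 8, 3]
Stage 2 (DIFF): s[0]=3, 1-3=-2, 5-1=4, 8-5=3, 3-8=-5 -> [3, -2, 4, 3, -5]
Stage 3 (AMPLIFY -1): 3*-1=-3, -2*-1=2, 4*-1=-4, 3*-1=-3, -5*-1=5 -> [-3, 2, -4, -3, 5]

Answer: -3 2 -4 -3 5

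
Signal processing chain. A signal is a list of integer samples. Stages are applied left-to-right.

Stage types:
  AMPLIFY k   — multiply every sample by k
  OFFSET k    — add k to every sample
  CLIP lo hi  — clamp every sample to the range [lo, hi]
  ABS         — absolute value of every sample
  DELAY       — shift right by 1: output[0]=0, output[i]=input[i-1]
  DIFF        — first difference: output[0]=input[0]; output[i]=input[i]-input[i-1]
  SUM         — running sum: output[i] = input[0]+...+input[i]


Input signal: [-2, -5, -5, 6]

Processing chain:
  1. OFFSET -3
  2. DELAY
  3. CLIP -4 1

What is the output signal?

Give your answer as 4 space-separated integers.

Input: [-2, -5, -5, 6]
Stage 1 (OFFSET -3): -2+-3=-5, -5+-3=-8, -5+-3=-8, 6+-3=3 -> [-5, -8, -8, 3]
Stage 2 (DELAY): [0, -5, -8, -8] = [0, -5, -8, -8] -> [0, -5, -8, -8]
Stage 3 (CLIP -4 1): clip(0,-4,1)=0, clip(-5,-4,1)=-4, clip(-8,-4,1)=-4, clip(-8,-4,1)=-4 -> [0, -4, -4, -4]

Answer: 0 -4 -4 -4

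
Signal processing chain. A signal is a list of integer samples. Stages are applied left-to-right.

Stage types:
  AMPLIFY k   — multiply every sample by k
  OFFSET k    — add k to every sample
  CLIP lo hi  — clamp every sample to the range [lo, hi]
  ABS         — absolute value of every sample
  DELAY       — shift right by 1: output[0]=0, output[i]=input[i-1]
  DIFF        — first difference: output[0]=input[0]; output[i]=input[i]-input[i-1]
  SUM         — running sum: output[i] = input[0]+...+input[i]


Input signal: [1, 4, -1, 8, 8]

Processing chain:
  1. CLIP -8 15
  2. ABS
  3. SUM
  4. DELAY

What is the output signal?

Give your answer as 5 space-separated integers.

Input: [1, 4, -1, 8, 8]
Stage 1 (CLIP -8 15): clip(1,-8,15)=1, clip(4,-8,15)=4, clip(-1,-8,15)=-1, clip(8,-8,15)=8, clip(8,-8,15)=8 -> [1, 4, -1, 8, 8]
Stage 2 (ABS): |1|=1, |4|=4, |-1|=1, |8|=8, |8|=8 -> [1, 4, 1, 8, 8]
Stage 3 (SUM): sum[0..0]=1, sum[0..1]=5, sum[0..2]=6, sum[0..3]=14, sum[0..4]=22 -> [1, 5, 6, 14, 22]
Stage 4 (DELAY): [0, 1, 5, 6, 14] = [0, 1, 5, 6, 14] -> [0, 1, 5, 6, 14]

Answer: 0 1 5 6 14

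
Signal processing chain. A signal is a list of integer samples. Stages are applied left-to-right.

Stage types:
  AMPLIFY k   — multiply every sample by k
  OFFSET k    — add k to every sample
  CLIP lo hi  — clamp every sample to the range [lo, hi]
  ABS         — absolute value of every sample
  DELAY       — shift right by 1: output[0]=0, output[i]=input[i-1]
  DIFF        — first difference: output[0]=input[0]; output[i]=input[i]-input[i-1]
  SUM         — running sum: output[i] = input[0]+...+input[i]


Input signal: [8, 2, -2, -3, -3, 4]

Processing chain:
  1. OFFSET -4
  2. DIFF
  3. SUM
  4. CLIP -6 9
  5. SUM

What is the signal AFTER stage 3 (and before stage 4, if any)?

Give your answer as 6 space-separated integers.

Answer: 4 -2 -6 -7 -7 0

Derivation:
Input: [8, 2, -2, -3, -3, 4]
Stage 1 (OFFSET -4): 8+-4=4, 2+-4=-2, -2+-4=-6, -3+-4=-7, -3+-4=-7, 4+-4=0 -> [4, -2, -6, -7, -7, 0]
Stage 2 (DIFF): s[0]=4, -2-4=-6, -6--2=-4, -7--6=-1, -7--7=0, 0--7=7 -> [4, -6, -4, -1, 0, 7]
Stage 3 (SUM): sum[0..0]=4, sum[0..1]=-2, sum[0..2]=-6, sum[0..3]=-7, sum[0..4]=-7, sum[0..5]=0 -> [4, -2, -6, -7, -7, 0]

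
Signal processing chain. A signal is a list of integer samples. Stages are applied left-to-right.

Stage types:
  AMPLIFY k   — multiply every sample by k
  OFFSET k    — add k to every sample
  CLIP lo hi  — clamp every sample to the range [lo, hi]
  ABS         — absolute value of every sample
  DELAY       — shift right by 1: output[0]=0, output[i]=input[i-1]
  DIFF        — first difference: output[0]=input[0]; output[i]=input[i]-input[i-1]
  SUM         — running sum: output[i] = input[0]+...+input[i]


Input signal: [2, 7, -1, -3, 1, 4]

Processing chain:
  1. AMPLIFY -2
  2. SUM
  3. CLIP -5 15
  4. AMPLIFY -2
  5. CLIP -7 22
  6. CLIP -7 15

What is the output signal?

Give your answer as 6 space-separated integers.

Answer: 8 10 10 10 10 10

Derivation:
Input: [2, 7, -1, -3, 1, 4]
Stage 1 (AMPLIFY -2): 2*-2=-4, 7*-2=-14, -1*-2=2, -3*-2=6, 1*-2=-2, 4*-2=-8 -> [-4, -14, 2, 6, -2, -8]
Stage 2 (SUM): sum[0..0]=-4, sum[0..1]=-18, sum[0..2]=-16, sum[0..3]=-10, sum[0..4]=-12, sum[0..5]=-20 -> [-4, -18, -16, -10, -12, -20]
Stage 3 (CLIP -5 15): clip(-4,-5,15)=-4, clip(-18,-5,15)=-5, clip(-16,-5,15)=-5, clip(-10,-5,15)=-5, clip(-12,-5,15)=-5, clip(-20,-5,15)=-5 -> [-4, -5, -5, -5, -5, -5]
Stage 4 (AMPLIFY -2): -4*-2=8, -5*-2=10, -5*-2=10, -5*-2=10, -5*-2=10, -5*-2=10 -> [8, 10, 10, 10, 10, 10]
Stage 5 (CLIP -7 22): clip(8,-7,22)=8, clip(10,-7,22)=10, clip(10,-7,22)=10, clip(10,-7,22)=10, clip(10,-7,22)=10, clip(10,-7,22)=10 -> [8, 10, 10, 10, 10, 10]
Stage 6 (CLIP -7 15): clip(8,-7,15)=8, clip(10,-7,15)=10, clip(10,-7,15)=10, clip(10,-7,15)=10, clip(10,-7,15)=10, clip(10,-7,15)=10 -> [8, 10, 10, 10, 10, 10]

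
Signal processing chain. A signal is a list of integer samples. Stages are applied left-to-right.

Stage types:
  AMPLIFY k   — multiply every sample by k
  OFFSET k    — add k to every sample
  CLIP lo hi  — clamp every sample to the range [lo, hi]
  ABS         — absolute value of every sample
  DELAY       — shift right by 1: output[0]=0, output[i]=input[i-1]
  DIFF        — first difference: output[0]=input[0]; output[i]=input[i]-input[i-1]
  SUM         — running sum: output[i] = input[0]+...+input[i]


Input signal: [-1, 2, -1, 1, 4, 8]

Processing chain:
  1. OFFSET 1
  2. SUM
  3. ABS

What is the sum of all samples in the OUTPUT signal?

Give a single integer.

Input: [-1, 2, -1, 1, 4, 8]
Stage 1 (OFFSET 1): -1+1=0, 2+1=3, -1+1=0, 1+1=2, 4+1=5, 8+1=9 -> [0, 3, 0, 2, 5, 9]
Stage 2 (SUM): sum[0..0]=0, sum[0..1]=3, sum[0..2]=3, sum[0..3]=5, sum[0..4]=10, sum[0..5]=19 -> [0, 3, 3, 5, 10, 19]
Stage 3 (ABS): |0|=0, |3|=3, |3|=3, |5|=5, |10|=10, |19|=19 -> [0, 3, 3, 5, 10, 19]
Output sum: 40

Answer: 40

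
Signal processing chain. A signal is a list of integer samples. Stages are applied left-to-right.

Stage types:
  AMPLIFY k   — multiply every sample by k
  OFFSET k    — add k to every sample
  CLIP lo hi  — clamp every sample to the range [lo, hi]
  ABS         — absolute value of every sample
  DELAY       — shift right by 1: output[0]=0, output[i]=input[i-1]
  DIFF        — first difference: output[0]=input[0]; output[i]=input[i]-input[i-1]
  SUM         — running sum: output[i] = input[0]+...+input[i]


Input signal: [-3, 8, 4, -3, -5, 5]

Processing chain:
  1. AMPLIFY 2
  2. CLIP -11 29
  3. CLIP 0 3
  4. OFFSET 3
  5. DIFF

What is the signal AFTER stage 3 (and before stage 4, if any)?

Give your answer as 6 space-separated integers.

Answer: 0 3 3 0 0 3

Derivation:
Input: [-3, 8, 4, -3, -5, 5]
Stage 1 (AMPLIFY 2): -3*2=-6, 8*2=16, 4*2=8, -3*2=-6, -5*2=-10, 5*2=10 -> [-6, 16, 8, -6, -10, 10]
Stage 2 (CLIP -11 29): clip(-6,-11,29)=-6, clip(16,-11,29)=16, clip(8,-11,29)=8, clip(-6,-11,29)=-6, clip(-10,-11,29)=-10, clip(10,-11,29)=10 -> [-6, 16, 8, -6, -10, 10]
Stage 3 (CLIP 0 3): clip(-6,0,3)=0, clip(16,0,3)=3, clip(8,0,3)=3, clip(-6,0,3)=0, clip(-10,0,3)=0, clip(10,0,3)=3 -> [0, 3, 3, 0, 0, 3]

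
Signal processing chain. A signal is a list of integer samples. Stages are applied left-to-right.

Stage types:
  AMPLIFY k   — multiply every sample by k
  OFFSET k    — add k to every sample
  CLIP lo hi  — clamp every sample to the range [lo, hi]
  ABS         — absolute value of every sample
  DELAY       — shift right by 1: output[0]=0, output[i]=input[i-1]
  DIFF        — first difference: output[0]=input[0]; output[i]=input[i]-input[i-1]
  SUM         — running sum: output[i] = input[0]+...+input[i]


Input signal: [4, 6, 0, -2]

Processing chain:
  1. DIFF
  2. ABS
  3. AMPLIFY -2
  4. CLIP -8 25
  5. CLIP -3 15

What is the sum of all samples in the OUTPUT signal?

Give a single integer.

Answer: -12

Derivation:
Input: [4, 6, 0, -2]
Stage 1 (DIFF): s[0]=4, 6-4=2, 0-6=-6, -2-0=-2 -> [4, 2, -6, -2]
Stage 2 (ABS): |4|=4, |2|=2, |-6|=6, |-2|=2 -> [4, 2, 6, 2]
Stage 3 (AMPLIFY -2): 4*-2=-8, 2*-2=-4, 6*-2=-12, 2*-2=-4 -> [-8, -4, -12, -4]
Stage 4 (CLIP -8 25): clip(-8,-8,25)=-8, clip(-4,-8,25)=-4, clip(-12,-8,25)=-8, clip(-4,-8,25)=-4 -> [-8, -4, -8, -4]
Stage 5 (CLIP -3 15): clip(-8,-3,15)=-3, clip(-4,-3,15)=-3, clip(-8,-3,15)=-3, clip(-4,-3,15)=-3 -> [-3, -3, -3, -3]
Output sum: -12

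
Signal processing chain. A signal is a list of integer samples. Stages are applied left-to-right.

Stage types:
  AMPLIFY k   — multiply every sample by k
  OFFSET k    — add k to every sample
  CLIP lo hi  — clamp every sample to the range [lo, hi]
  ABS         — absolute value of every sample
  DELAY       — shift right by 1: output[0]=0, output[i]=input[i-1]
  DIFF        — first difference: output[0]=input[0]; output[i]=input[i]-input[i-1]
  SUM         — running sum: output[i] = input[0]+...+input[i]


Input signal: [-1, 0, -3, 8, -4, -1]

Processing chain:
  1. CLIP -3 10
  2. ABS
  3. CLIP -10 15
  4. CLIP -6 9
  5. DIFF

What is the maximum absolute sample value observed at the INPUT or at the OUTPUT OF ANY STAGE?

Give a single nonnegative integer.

Input: [-1, 0, -3, 8, -4, -1] (max |s|=8)
Stage 1 (CLIP -3 10): clip(-1,-3,10)=-1, clip(0,-3,10)=0, clip(-3,-3,10)=-3, clip(8,-3,10)=8, clip(-4,-3,10)=-3, clip(-1,-3,10)=-1 -> [-1, 0, -3, 8, -3, -1] (max |s|=8)
Stage 2 (ABS): |-1|=1, |0|=0, |-3|=3, |8|=8, |-3|=3, |-1|=1 -> [1, 0, 3, 8, 3, 1] (max |s|=8)
Stage 3 (CLIP -10 15): clip(1,-10,15)=1, clip(0,-10,15)=0, clip(3,-10,15)=3, clip(8,-10,15)=8, clip(3,-10,15)=3, clip(1,-10,15)=1 -> [1, 0, 3, 8, 3, 1] (max |s|=8)
Stage 4 (CLIP -6 9): clip(1,-6,9)=1, clip(0,-6,9)=0, clip(3,-6,9)=3, clip(8,-6,9)=8, clip(3,-6,9)=3, clip(1,-6,9)=1 -> [1, 0, 3, 8, 3, 1] (max |s|=8)
Stage 5 (DIFF): s[0]=1, 0-1=-1, 3-0=3, 8-3=5, 3-8=-5, 1-3=-2 -> [1, -1, 3, 5, -5, -2] (max |s|=5)
Overall max amplitude: 8

Answer: 8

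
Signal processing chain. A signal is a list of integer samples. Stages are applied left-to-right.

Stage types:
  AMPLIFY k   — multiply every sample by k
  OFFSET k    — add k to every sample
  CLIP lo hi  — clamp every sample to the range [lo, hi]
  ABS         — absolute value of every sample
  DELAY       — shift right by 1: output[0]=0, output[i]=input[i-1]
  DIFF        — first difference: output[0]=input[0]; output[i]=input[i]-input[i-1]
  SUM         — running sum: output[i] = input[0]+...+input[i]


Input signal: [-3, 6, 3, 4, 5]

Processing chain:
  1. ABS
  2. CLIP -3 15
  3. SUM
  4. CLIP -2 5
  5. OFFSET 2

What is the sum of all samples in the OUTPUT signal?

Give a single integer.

Input: [-3, 6, 3, 4, 5]
Stage 1 (ABS): |-3|=3, |6|=6, |3|=3, |4|=4, |5|=5 -> [3, 6, 3, 4, 5]
Stage 2 (CLIP -3 15): clip(3,-3,15)=3, clip(6,-3,15)=6, clip(3,-3,15)=3, clip(4,-3,15)=4, clip(5,-3,15)=5 -> [3, 6, 3, 4, 5]
Stage 3 (SUM): sum[0..0]=3, sum[0..1]=9, sum[0..2]=12, sum[0..3]=16, sum[0..4]=21 -> [3, 9, 12, 16, 21]
Stage 4 (CLIP -2 5): clip(3,-2,5)=3, clip(9,-2,5)=5, clip(12,-2,5)=5, clip(16,-2,5)=5, clip(21,-2,5)=5 -> [3, 5, 5, 5, 5]
Stage 5 (OFFSET 2): 3+2=5, 5+2=7, 5+2=7, 5+2=7, 5+2=7 -> [5, 7, 7, 7, 7]
Output sum: 33

Answer: 33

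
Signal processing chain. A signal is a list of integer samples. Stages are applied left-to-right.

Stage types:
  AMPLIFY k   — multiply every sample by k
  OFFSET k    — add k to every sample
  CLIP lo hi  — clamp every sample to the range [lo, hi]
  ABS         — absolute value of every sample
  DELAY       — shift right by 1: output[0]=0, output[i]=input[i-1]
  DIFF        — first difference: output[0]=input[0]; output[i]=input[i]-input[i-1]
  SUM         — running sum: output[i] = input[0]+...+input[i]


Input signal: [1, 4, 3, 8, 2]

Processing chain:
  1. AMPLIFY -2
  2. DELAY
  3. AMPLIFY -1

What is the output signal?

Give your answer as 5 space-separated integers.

Input: [1, 4, 3, 8, 2]
Stage 1 (AMPLIFY -2): 1*-2=-2, 4*-2=-8, 3*-2=-6, 8*-2=-16, 2*-2=-4 -> [-2, -8, -6, -16, -4]
Stage 2 (DELAY): [0, -2, -8, -6, -16] = [0, -2, -8, -6, -16] -> [0, -2, -8, -6, -16]
Stage 3 (AMPLIFY -1): 0*-1=0, -2*-1=2, -8*-1=8, -6*-1=6, -16*-1=16 -> [0, 2, 8, 6, 16]

Answer: 0 2 8 6 16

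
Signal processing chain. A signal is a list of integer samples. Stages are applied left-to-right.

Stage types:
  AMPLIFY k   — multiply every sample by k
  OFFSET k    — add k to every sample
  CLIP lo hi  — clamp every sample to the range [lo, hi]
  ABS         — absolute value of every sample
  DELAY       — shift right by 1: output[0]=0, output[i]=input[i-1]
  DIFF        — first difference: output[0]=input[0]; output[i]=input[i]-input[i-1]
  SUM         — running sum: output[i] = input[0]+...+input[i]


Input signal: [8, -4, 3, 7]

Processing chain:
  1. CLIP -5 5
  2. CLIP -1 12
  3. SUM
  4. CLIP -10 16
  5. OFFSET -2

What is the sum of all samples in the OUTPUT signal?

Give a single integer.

Answer: 20

Derivation:
Input: [8, -4, 3, 7]
Stage 1 (CLIP -5 5): clip(8,-5,5)=5, clip(-4,-5,5)=-4, clip(3,-5,5)=3, clip(7,-5,5)=5 -> [5, -4, 3, 5]
Stage 2 (CLIP -1 12): clip(5,-1,12)=5, clip(-4,-1,12)=-1, clip(3,-1,12)=3, clip(5,-1,12)=5 -> [5, -1, 3, 5]
Stage 3 (SUM): sum[0..0]=5, sum[0..1]=4, sum[0..2]=7, sum[0..3]=12 -> [5, 4, 7, 12]
Stage 4 (CLIP -10 16): clip(5,-10,16)=5, clip(4,-10,16)=4, clip(7,-10,16)=7, clip(12,-10,16)=12 -> [5, 4, 7, 12]
Stage 5 (OFFSET -2): 5+-2=3, 4+-2=2, 7+-2=5, 12+-2=10 -> [3, 2, 5, 10]
Output sum: 20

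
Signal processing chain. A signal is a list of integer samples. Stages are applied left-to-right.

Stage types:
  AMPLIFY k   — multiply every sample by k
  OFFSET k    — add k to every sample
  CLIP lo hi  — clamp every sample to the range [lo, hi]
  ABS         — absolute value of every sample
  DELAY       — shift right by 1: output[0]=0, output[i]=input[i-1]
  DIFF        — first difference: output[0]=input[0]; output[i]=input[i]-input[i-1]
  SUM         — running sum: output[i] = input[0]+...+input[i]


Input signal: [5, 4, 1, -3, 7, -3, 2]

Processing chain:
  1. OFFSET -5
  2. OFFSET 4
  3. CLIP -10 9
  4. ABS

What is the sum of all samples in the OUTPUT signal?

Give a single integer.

Input: [5, 4, 1, -3, 7, -3, 2]
Stage 1 (OFFSET -5): 5+-5=0, 4+-5=-1, 1+-5=-4, -3+-5=-8, 7+-5=2, -3+-5=-8, 2+-5=-3 -> [0, -1, -4, -8, 2, -8, -3]
Stage 2 (OFFSET 4): 0+4=4, -1+4=3, -4+4=0, -8+4=-4, 2+4=6, -8+4=-4, -3+4=1 -> [4, 3, 0, -4, 6, -4, 1]
Stage 3 (CLIP -10 9): clip(4,-10,9)=4, clip(3,-10,9)=3, clip(0,-10,9)=0, clip(-4,-10,9)=-4, clip(6,-10,9)=6, clip(-4,-10,9)=-4, clip(1,-10,9)=1 -> [4, 3, 0, -4, 6, -4, 1]
Stage 4 (ABS): |4|=4, |3|=3, |0|=0, |-4|=4, |6|=6, |-4|=4, |1|=1 -> [4, 3, 0, 4, 6, 4, 1]
Output sum: 22

Answer: 22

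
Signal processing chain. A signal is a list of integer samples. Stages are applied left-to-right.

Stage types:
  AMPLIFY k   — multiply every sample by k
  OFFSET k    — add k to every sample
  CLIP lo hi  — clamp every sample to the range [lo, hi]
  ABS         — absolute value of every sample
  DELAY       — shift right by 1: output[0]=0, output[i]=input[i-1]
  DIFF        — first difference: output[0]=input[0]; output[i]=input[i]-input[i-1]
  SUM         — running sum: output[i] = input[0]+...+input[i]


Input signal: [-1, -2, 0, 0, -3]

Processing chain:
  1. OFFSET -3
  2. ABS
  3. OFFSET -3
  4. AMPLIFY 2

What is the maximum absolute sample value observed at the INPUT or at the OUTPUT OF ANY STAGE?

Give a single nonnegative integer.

Input: [-1, -2, 0, 0, -3] (max |s|=3)
Stage 1 (OFFSET -3): -1+-3=-4, -2+-3=-5, 0+-3=-3, 0+-3=-3, -3+-3=-6 -> [-4, -5, -3, -3, -6] (max |s|=6)
Stage 2 (ABS): |-4|=4, |-5|=5, |-3|=3, |-3|=3, |-6|=6 -> [4, 5, 3, 3, 6] (max |s|=6)
Stage 3 (OFFSET -3): 4+-3=1, 5+-3=2, 3+-3=0, 3+-3=0, 6+-3=3 -> [1, 2, 0, 0, 3] (max |s|=3)
Stage 4 (AMPLIFY 2): 1*2=2, 2*2=4, 0*2=0, 0*2=0, 3*2=6 -> [2, 4, 0, 0, 6] (max |s|=6)
Overall max amplitude: 6

Answer: 6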